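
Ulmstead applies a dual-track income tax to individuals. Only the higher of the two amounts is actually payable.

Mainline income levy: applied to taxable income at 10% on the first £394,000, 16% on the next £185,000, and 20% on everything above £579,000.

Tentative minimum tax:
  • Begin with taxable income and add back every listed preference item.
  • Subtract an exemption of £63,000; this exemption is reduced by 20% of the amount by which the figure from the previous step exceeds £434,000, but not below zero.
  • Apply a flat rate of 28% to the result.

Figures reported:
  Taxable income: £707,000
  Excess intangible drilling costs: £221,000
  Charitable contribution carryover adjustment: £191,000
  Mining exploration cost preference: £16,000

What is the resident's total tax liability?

Mainline income levy:
  £394,000 × 10% = £39,400
  £185,000 × 16% = £29,600
  £128,000 × 20% = £25,600
  → £94,600

Tentative minimum tax:
  Adjusted income: £707,000 + £221,000 + £191,000 + £16,000 = £1,135,000
  Exemption: 20% × (£1,135,000 − £434,000) = £140,200 ≥ £63,000, so the exemption is fully phased out
  Base: £1,135,000 − £0 = £1,135,000
  £1,135,000 × 28% = £317,800

£317,800 > £94,600, so the tentative minimum tax is the binding amount.

£317,800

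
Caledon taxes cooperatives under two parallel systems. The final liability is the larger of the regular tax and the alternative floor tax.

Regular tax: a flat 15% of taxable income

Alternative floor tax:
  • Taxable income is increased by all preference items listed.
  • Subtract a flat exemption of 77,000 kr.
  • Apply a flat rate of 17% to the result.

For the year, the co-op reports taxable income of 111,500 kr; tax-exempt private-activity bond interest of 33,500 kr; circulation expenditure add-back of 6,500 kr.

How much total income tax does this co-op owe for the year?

16,725 kr

Regular tax:
  111,500 kr × 15% = 16,725 kr

Alternative floor tax:
  Adjusted income: 111,500 kr + 33,500 kr + 6,500 kr = 151,500 kr
  Less exemption 77,000 kr → base 74,500 kr
  74,500 kr × 17% = 12,665 kr

16,725 kr > 12,665 kr, so the regular tax governs.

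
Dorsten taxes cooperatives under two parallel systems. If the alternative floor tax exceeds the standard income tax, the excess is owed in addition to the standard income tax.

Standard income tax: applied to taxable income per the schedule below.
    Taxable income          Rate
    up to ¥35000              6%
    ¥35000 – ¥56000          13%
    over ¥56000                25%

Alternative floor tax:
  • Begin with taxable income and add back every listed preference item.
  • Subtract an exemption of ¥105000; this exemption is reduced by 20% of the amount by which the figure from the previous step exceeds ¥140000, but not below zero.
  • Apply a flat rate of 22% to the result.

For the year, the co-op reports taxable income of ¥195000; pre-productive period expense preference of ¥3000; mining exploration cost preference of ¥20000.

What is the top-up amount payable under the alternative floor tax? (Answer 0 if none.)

¥0

Standard income tax:
  ¥35000 × 6% = ¥2100
  ¥21000 × 13% = ¥2730
  ¥139000 × 25% = ¥34750
  → ¥39580

Alternative floor tax:
  Adjusted income: ¥195000 + ¥3000 + ¥20000 = ¥218000
  Exemption: ¥105000 − 20% × (¥218000 − ¥140000) = ¥105000 − ¥15600 = ¥89400
  Base: ¥218000 − ¥89400 = ¥128600
  ¥128600 × 22% = ¥28292

¥28292 ≤ ¥39580, so no add-on is due.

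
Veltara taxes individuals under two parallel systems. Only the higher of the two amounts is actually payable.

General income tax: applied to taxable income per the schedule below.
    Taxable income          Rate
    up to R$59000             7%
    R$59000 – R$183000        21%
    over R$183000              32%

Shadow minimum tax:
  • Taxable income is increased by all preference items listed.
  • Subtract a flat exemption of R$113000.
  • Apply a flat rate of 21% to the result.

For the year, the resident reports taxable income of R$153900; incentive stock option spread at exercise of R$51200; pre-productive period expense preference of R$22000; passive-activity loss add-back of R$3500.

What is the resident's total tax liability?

Shadow minimum tax:
  Adjusted income: R$153900 + R$51200 + R$22000 + R$3500 = R$230600
  Less exemption R$113000 → base R$117600
  R$117600 × 21% = R$24696

General income tax:
  R$59000 × 7% = R$4130
  R$94900 × 21% = R$19929
  → R$24059

R$24696 > R$24059, so the shadow minimum tax is the binding amount.

R$24696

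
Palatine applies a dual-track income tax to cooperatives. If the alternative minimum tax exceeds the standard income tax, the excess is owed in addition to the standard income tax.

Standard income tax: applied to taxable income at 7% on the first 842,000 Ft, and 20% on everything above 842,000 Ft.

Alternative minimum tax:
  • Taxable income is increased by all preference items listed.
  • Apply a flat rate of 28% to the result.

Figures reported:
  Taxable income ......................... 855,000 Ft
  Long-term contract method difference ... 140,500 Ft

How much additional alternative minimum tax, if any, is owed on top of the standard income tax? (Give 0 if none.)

217,200 Ft

Alternative minimum tax:
  Adjusted income: 855,000 Ft + 140,500 Ft = 995,500 Ft
  995,500 Ft × 28% = 278,740 Ft

Standard income tax:
  842,000 Ft × 7% = 58,940 Ft
  13,000 Ft × 20% = 2,600 Ft
  → 61,540 Ft

Excess of alternative minimum tax over standard income tax: 278,740 Ft − 61,540 Ft = 217,200 Ft.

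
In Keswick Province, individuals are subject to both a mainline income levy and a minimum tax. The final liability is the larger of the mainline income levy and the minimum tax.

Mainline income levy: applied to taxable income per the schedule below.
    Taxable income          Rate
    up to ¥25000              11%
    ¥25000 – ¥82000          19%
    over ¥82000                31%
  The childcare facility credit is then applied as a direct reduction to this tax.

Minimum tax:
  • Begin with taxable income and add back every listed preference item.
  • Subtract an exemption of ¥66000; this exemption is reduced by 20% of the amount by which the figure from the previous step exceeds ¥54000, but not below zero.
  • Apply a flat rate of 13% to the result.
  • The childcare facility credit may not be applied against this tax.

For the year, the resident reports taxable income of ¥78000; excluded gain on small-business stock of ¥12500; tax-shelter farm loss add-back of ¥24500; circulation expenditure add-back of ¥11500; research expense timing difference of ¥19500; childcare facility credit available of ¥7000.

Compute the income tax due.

Minimum tax:
  Adjusted income: ¥78000 + ¥12500 + ¥24500 + ¥11500 + ¥19500 = ¥146000
  Exemption: ¥66000 − 20% × (¥146000 − ¥54000) = ¥66000 − ¥18400 = ¥47600
  Base: ¥146000 − ¥47600 = ¥98400
  ¥98400 × 13% = ¥12792

Mainline income levy:
  ¥25000 × 11% = ¥2750
  ¥53000 × 19% = ¥10070
  → ¥12820
  Less childcare facility credit ¥7000 → ¥5820

¥12792 > ¥5820, so the minimum tax is the binding amount.

¥12792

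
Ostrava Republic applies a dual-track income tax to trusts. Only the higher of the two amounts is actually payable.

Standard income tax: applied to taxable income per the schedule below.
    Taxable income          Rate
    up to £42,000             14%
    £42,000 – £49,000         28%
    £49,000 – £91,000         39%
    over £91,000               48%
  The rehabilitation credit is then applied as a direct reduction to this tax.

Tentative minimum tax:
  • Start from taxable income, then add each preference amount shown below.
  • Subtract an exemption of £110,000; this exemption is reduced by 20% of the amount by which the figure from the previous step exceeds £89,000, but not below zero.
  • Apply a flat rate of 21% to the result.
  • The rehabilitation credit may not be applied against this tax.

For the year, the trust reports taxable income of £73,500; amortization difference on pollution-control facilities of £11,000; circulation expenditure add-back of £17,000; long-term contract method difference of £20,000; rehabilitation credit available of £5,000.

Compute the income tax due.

£12,395

Standard income tax:
  £42,000 × 14% = £5,880
  £7,000 × 28% = £1,960
  £24,500 × 39% = £9,555
  → £17,395
  Less rehabilitation credit £5,000 → £12,395

Tentative minimum tax:
  Adjusted income: £73,500 + £11,000 + £17,000 + £20,000 = £121,500
  Exemption: £110,000 − 20% × (£121,500 − £89,000) = £110,000 − £6,500 = £103,500
  Base: £121,500 − £103,500 = £18,000
  £18,000 × 21% = £3,780

£12,395 > £3,780, so the standard income tax governs.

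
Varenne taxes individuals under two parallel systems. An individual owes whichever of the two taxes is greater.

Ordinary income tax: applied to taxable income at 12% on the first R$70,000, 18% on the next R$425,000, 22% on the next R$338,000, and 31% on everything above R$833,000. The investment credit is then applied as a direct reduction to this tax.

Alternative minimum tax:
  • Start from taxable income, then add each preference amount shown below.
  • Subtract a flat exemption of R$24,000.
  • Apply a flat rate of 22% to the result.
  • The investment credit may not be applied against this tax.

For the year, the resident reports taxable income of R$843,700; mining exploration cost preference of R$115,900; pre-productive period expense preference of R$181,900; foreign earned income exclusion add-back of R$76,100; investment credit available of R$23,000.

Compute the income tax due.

Ordinary income tax:
  R$70,000 × 12% = R$8,400
  R$425,000 × 18% = R$76,500
  R$338,000 × 22% = R$74,360
  R$10,700 × 31% = R$3,317
  → R$162,577
  Less investment credit R$23,000 → R$139,577

Alternative minimum tax:
  Adjusted income: R$843,700 + R$115,900 + R$181,900 + R$76,100 = R$1,217,600
  Less exemption R$24,000 → base R$1,193,600
  R$1,193,600 × 22% = R$262,592

R$262,592 > R$139,577, so the alternative minimum tax is the binding amount.

R$262,592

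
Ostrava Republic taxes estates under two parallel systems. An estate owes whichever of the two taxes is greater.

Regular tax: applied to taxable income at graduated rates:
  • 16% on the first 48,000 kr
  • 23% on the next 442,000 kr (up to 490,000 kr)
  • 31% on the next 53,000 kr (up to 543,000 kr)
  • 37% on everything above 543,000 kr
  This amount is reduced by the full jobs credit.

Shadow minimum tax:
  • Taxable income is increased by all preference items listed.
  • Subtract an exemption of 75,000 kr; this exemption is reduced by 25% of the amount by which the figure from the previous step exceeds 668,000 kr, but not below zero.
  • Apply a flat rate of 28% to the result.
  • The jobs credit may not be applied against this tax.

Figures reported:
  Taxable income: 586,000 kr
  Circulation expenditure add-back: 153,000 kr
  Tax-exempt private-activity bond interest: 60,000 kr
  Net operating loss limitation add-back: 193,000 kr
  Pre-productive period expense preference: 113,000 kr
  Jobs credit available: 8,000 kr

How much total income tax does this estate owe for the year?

Shadow minimum tax:
  Adjusted income: 586,000 kr + 153,000 kr + 60,000 kr + 193,000 kr + 113,000 kr = 1,105,000 kr
  Exemption: 25% × (1,105,000 kr − 668,000 kr) = 109,250 kr ≥ 75,000 kr, so the exemption is fully phased out
  Base: 1,105,000 kr − 0 kr = 1,105,000 kr
  1,105,000 kr × 28% = 309,400 kr

Regular tax:
  48,000 kr × 16% = 7,680 kr
  442,000 kr × 23% = 101,660 kr
  53,000 kr × 31% = 16,430 kr
  43,000 kr × 37% = 15,910 kr
  → 141,680 kr
  Less jobs credit 8,000 kr → 133,680 kr

309,400 kr > 133,680 kr, so the shadow minimum tax is the binding amount.

309,400 kr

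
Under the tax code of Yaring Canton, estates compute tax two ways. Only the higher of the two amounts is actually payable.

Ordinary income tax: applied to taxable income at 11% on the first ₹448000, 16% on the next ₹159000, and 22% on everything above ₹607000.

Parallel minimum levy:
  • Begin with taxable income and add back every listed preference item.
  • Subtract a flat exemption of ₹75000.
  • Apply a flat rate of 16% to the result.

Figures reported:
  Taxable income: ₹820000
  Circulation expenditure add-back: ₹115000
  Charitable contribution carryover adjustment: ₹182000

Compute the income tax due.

₹166720

Ordinary income tax:
  ₹448000 × 11% = ₹49280
  ₹159000 × 16% = ₹25440
  ₹213000 × 22% = ₹46860
  → ₹121580

Parallel minimum levy:
  Adjusted income: ₹820000 + ₹115000 + ₹182000 = ₹1117000
  Less exemption ₹75000 → base ₹1042000
  ₹1042000 × 16% = ₹166720

₹166720 > ₹121580, so the parallel minimum levy is the binding amount.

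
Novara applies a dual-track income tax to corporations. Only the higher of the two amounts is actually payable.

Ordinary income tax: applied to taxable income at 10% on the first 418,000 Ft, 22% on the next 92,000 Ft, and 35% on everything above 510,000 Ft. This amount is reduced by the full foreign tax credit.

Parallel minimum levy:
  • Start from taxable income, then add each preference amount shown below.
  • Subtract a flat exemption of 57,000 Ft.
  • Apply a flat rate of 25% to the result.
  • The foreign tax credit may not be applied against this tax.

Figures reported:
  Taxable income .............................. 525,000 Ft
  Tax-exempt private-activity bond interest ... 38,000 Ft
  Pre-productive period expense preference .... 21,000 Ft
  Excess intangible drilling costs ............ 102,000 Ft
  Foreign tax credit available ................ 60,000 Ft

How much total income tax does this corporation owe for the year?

Parallel minimum levy:
  Adjusted income: 525,000 Ft + 38,000 Ft + 21,000 Ft + 102,000 Ft = 686,000 Ft
  Less exemption 57,000 Ft → base 629,000 Ft
  629,000 Ft × 25% = 157,250 Ft

Ordinary income tax:
  418,000 Ft × 10% = 41,800 Ft
  92,000 Ft × 22% = 20,240 Ft
  15,000 Ft × 35% = 5,250 Ft
  → 67,290 Ft
  Less foreign tax credit 60,000 Ft → 7,290 Ft

157,250 Ft > 7,290 Ft, so the parallel minimum levy is the binding amount.

157,250 Ft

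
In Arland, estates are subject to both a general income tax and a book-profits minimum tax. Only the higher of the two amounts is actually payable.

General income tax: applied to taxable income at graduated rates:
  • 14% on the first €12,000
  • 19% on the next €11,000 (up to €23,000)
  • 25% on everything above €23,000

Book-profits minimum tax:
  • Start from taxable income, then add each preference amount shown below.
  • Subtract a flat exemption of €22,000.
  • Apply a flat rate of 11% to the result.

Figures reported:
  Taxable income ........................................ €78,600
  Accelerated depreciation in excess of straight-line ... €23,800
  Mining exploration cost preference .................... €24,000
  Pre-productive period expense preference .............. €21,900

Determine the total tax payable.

€17,670

Book-profits minimum tax:
  Adjusted income: €78,600 + €23,800 + €24,000 + €21,900 = €148,300
  Less exemption €22,000 → base €126,300
  €126,300 × 11% = €13,893

General income tax:
  €12,000 × 14% = €1,680
  €11,000 × 19% = €2,090
  €55,600 × 25% = €13,900
  → €17,670

€17,670 > €13,893, so the general income tax governs.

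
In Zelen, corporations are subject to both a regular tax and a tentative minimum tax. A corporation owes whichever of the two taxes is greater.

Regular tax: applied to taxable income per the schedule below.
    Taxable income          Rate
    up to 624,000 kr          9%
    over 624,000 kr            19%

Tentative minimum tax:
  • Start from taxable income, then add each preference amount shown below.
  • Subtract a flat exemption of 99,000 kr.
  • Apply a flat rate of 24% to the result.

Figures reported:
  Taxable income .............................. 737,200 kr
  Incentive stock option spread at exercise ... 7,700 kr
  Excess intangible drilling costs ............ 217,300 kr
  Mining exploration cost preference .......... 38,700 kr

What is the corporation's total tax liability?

216,456 kr

Regular tax:
  624,000 kr × 9% = 56,160 kr
  113,200 kr × 19% = 21,508 kr
  → 77,668 kr

Tentative minimum tax:
  Adjusted income: 737,200 kr + 7,700 kr + 217,300 kr + 38,700 kr = 1,000,900 kr
  Less exemption 99,000 kr → base 901,900 kr
  901,900 kr × 24% = 216,456 kr

216,456 kr > 77,668 kr, so the tentative minimum tax is the binding amount.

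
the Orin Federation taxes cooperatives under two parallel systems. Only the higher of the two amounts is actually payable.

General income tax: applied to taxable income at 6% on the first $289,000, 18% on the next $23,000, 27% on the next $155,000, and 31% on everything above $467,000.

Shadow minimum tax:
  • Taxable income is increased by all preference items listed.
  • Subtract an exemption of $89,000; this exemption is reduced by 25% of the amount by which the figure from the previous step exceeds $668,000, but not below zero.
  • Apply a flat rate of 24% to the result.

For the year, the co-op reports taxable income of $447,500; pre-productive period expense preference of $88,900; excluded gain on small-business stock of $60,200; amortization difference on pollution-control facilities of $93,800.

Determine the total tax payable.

$145,680

Shadow minimum tax:
  Adjusted income: $447,500 + $88,900 + $60,200 + $93,800 = $690,400
  Exemption: $89,000 − 25% × ($690,400 − $668,000) = $89,000 − $5,600 = $83,400
  Base: $690,400 − $83,400 = $607,000
  $607,000 × 24% = $145,680

General income tax:
  $289,000 × 6% = $17,340
  $23,000 × 18% = $4,140
  $135,500 × 27% = $36,585
  → $58,065

$145,680 > $58,065, so the shadow minimum tax is the binding amount.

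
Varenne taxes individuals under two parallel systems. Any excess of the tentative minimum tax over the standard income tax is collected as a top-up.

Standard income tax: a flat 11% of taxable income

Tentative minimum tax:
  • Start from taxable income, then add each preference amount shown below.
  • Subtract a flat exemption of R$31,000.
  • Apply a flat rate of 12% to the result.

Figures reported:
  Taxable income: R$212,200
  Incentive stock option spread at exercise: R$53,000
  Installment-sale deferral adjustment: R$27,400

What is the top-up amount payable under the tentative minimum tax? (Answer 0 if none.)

R$8,050

Tentative minimum tax:
  Adjusted income: R$212,200 + R$53,000 + R$27,400 = R$292,600
  Less exemption R$31,000 → base R$261,600
  R$261,600 × 12% = R$31,392

Standard income tax:
  R$212,200 × 11% = R$23,342

Excess of tentative minimum tax over standard income tax: R$31,392 − R$23,342 = R$8,050.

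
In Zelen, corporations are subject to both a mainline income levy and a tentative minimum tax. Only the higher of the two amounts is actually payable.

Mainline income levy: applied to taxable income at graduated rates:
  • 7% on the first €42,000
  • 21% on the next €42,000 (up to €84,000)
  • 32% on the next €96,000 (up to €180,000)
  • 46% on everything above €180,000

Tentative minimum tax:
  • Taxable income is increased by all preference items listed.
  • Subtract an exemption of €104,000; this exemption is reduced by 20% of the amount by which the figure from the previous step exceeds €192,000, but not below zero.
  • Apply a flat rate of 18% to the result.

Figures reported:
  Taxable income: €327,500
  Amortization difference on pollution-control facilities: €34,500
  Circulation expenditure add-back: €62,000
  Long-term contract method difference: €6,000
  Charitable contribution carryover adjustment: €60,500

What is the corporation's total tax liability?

Mainline income levy:
  €42,000 × 7% = €2,940
  €42,000 × 21% = €8,820
  €96,000 × 32% = €30,720
  €147,500 × 46% = €67,850
  → €110,330

Tentative minimum tax:
  Adjusted income: €327,500 + €34,500 + €62,000 + €6,000 + €60,500 = €490,500
  Exemption: €104,000 − 20% × (€490,500 − €192,000) = €104,000 − €59,700 = €44,300
  Base: €490,500 − €44,300 = €446,200
  €446,200 × 18% = €80,316

€110,330 > €80,316, so the mainline income levy governs.

€110,330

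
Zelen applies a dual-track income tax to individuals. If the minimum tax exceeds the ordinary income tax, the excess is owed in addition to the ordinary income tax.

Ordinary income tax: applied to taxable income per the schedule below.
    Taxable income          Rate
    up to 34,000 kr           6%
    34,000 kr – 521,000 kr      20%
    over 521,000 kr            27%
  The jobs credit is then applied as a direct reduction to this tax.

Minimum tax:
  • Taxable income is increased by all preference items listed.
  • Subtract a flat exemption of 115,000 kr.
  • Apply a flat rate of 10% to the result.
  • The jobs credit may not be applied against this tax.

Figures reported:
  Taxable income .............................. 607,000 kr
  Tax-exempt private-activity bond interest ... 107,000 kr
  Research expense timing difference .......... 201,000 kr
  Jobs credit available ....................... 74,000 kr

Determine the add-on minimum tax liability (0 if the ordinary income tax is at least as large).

31,340 kr

Ordinary income tax:
  34,000 kr × 6% = 2,040 kr
  487,000 kr × 20% = 97,400 kr
  86,000 kr × 27% = 23,220 kr
  → 122,660 kr
  Less jobs credit 74,000 kr → 48,660 kr

Minimum tax:
  Adjusted income: 607,000 kr + 107,000 kr + 201,000 kr = 915,000 kr
  Less exemption 115,000 kr → base 800,000 kr
  800,000 kr × 10% = 80,000 kr

Excess of minimum tax over ordinary income tax: 80,000 kr − 48,660 kr = 31,340 kr.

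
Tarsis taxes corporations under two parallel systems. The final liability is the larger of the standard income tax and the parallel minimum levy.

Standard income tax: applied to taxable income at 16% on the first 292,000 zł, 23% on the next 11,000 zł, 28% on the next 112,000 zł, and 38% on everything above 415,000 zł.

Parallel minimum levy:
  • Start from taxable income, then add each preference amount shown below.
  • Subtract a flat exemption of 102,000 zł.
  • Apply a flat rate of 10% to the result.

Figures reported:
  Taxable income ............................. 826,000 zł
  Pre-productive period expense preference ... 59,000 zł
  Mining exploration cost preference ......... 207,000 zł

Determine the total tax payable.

236,790 zł

Standard income tax:
  292,000 zł × 16% = 46,720 zł
  11,000 zł × 23% = 2,530 zł
  112,000 zł × 28% = 31,360 zł
  411,000 zł × 38% = 156,180 zł
  → 236,790 zł

Parallel minimum levy:
  Adjusted income: 826,000 zł + 59,000 zł + 207,000 zł = 1,092,000 zł
  Less exemption 102,000 zł → base 990,000 zł
  990,000 zł × 10% = 99,000 zł

236,790 zł > 99,000 zł, so the standard income tax governs.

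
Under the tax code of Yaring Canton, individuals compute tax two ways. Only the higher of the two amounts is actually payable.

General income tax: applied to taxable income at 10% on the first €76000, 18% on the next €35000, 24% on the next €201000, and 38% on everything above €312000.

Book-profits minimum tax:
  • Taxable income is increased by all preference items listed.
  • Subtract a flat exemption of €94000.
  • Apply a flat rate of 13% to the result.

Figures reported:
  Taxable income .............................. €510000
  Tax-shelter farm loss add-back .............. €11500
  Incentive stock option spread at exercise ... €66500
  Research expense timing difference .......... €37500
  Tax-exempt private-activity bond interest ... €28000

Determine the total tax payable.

General income tax:
  €76000 × 10% = €7600
  €35000 × 18% = €6300
  €201000 × 24% = €48240
  €198000 × 38% = €75240
  → €137380

Book-profits minimum tax:
  Adjusted income: €510000 + €11500 + €66500 + €37500 + €28000 = €653500
  Less exemption €94000 → base €559500
  €559500 × 13% = €72735

€137380 > €72735, so the general income tax governs.

€137380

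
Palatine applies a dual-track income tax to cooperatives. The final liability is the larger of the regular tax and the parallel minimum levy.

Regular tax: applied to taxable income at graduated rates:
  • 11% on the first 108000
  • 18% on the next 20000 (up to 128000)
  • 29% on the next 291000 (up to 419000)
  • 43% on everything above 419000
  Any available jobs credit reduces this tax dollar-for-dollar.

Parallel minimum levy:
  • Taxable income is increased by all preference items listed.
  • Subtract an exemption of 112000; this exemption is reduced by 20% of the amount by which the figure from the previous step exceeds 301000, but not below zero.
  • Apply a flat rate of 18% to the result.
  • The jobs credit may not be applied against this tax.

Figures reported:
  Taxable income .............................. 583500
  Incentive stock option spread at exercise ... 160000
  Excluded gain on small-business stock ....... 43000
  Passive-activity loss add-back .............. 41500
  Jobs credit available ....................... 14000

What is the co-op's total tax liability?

Regular tax:
  108000 × 11% = 11880
  20000 × 18% = 3600
  291000 × 29% = 84390
  164500 × 43% = 70735
  → 170605
  Less jobs credit 14000 → 156605

Parallel minimum levy:
  Adjusted income: 583500 + 160000 + 43000 + 41500 = 828000
  Exemption: 112000 − 20% × (828000 − 301000) = 112000 − 105400 = 6600
  Base: 828000 − 6600 = 821400
  821400 × 18% = 147852

156605 > 147852, so the regular tax governs.

156605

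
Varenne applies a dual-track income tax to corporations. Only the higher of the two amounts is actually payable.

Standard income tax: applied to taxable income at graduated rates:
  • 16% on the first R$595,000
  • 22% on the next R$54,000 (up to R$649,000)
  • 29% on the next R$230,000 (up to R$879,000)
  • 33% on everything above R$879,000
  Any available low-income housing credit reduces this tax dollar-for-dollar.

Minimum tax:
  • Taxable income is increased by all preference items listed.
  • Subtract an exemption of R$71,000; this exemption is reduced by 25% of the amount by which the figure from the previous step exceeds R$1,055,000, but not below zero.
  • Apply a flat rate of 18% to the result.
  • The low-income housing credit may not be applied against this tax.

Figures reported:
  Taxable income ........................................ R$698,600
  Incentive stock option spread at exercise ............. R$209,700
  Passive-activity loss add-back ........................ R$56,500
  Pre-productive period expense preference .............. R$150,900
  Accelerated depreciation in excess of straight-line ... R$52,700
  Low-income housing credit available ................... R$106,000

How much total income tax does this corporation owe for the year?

R$202,635

Standard income tax:
  R$595,000 × 16% = R$95,200
  R$54,000 × 22% = R$11,880
  R$49,600 × 29% = R$14,384
  → R$121,464
  Less low-income housing credit R$106,000 → R$15,464

Minimum tax:
  Adjusted income: R$698,600 + R$209,700 + R$56,500 + R$150,900 + R$52,700 = R$1,168,400
  Exemption: R$71,000 − 25% × (R$1,168,400 − R$1,055,000) = R$71,000 − R$28,350 = R$42,650
  Base: R$1,168,400 − R$42,650 = R$1,125,750
  R$1,125,750 × 18% = R$202,635

R$202,635 > R$15,464, so the minimum tax is the binding amount.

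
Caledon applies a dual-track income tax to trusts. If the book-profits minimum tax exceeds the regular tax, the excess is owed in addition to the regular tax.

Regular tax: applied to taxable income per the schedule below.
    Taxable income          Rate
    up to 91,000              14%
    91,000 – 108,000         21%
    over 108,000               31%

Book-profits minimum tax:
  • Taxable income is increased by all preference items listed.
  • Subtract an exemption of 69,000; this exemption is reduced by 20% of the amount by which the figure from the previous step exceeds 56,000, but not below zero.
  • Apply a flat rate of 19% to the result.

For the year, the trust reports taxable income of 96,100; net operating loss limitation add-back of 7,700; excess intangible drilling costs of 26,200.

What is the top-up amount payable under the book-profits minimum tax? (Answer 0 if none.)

591

Book-profits minimum tax:
  Adjusted income: 96,100 + 7,700 + 26,200 = 130,000
  Exemption: 69,000 − 20% × (130,000 − 56,000) = 69,000 − 14,800 = 54,200
  Base: 130,000 − 54,200 = 75,800
  75,800 × 19% = 14,402

Regular tax:
  91,000 × 14% = 12,740
  5,100 × 21% = 1,071
  → 13,811

Excess of book-profits minimum tax over regular tax: 14,402 − 13,811 = 591.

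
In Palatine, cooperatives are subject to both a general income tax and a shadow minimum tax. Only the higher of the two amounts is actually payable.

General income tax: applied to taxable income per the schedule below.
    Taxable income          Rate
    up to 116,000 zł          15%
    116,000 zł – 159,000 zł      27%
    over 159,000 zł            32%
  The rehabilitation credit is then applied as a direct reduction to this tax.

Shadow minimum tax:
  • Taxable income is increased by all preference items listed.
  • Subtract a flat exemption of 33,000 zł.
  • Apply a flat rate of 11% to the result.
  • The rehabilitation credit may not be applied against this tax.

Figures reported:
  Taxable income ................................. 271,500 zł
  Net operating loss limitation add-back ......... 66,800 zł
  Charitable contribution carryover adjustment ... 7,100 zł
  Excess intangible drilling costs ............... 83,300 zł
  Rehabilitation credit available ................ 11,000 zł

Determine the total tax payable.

Shadow minimum tax:
  Adjusted income: 271,500 zł + 66,800 zł + 7,100 zł + 83,300 zł = 428,700 zł
  Less exemption 33,000 zł → base 395,700 zł
  395,700 zł × 11% = 43,527 zł

General income tax:
  116,000 zł × 15% = 17,400 zł
  43,000 zł × 27% = 11,610 zł
  112,500 zł × 32% = 36,000 zł
  → 65,010 zł
  Less rehabilitation credit 11,000 zł → 54,010 zł

54,010 zł > 43,527 zł, so the general income tax governs.

54,010 zł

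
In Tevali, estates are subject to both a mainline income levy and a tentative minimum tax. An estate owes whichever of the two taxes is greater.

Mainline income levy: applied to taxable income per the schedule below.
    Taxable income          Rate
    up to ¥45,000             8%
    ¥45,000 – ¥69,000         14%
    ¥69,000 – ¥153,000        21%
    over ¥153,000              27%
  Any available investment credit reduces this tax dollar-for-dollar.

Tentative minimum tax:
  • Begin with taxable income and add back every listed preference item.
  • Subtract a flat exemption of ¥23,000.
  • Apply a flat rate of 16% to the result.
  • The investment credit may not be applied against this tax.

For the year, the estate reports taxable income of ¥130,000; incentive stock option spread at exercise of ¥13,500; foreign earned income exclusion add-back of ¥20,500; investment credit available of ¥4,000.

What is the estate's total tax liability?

¥22,560

Mainline income levy:
  ¥45,000 × 8% = ¥3,600
  ¥24,000 × 14% = ¥3,360
  ¥61,000 × 21% = ¥12,810
  → ¥19,770
  Less investment credit ¥4,000 → ¥15,770

Tentative minimum tax:
  Adjusted income: ¥130,000 + ¥13,500 + ¥20,500 = ¥164,000
  Less exemption ¥23,000 → base ¥141,000
  ¥141,000 × 16% = ¥22,560

¥22,560 > ¥15,770, so the tentative minimum tax is the binding amount.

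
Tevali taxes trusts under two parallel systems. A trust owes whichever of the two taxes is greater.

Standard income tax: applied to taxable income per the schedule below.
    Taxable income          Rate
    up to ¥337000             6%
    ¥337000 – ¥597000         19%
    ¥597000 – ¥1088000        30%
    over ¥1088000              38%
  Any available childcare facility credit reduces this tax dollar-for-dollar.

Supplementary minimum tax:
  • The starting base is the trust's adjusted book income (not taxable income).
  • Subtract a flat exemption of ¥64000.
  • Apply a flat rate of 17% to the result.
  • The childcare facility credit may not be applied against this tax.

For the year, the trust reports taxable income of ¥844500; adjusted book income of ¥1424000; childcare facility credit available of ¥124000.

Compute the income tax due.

Supplementary minimum tax:
  Base (adjusted book income): ¥1424000
  Less exemption ¥64000 → base ¥1360000
  ¥1360000 × 17% = ¥231200

Standard income tax:
  ¥337000 × 6% = ¥20220
  ¥260000 × 19% = ¥49400
  ¥247500 × 30% = ¥74250
  → ¥143870
  Less childcare facility credit ¥124000 → ¥19870

¥231200 > ¥19870, so the supplementary minimum tax is the binding amount.

¥231200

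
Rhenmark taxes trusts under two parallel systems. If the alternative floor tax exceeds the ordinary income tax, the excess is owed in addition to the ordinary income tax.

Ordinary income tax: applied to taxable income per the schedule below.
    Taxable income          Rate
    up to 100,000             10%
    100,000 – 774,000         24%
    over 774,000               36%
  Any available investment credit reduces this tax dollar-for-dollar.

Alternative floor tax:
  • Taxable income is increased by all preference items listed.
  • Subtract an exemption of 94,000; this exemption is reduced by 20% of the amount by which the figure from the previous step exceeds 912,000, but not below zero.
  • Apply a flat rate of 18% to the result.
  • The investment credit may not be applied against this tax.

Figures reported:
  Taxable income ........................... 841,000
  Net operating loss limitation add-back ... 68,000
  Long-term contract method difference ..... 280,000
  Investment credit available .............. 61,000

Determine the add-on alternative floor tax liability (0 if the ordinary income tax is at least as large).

Alternative floor tax:
  Adjusted income: 841,000 + 68,000 + 280,000 = 1,189,000
  Exemption: 94,000 − 20% × (1,189,000 − 912,000) = 94,000 − 55,400 = 38,600
  Base: 1,189,000 − 38,600 = 1,150,400
  1,150,400 × 18% = 207,072

Ordinary income tax:
  100,000 × 10% = 10,000
  674,000 × 24% = 161,760
  67,000 × 36% = 24,120
  → 195,880
  Less investment credit 61,000 → 134,880

Excess of alternative floor tax over ordinary income tax: 207,072 − 134,880 = 72,192.

72,192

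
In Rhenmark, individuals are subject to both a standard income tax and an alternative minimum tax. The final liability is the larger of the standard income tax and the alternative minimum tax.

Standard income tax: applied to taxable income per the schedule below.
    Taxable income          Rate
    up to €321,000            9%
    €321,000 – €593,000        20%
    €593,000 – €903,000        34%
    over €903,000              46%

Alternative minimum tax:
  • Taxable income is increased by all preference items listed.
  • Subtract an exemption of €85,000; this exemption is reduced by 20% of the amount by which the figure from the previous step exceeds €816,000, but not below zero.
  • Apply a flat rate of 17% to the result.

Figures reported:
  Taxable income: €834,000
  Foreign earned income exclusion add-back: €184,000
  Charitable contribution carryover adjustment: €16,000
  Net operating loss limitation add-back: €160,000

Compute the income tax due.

Alternative minimum tax:
  Adjusted income: €834,000 + €184,000 + €16,000 + €160,000 = €1,194,000
  Exemption: €85,000 − 20% × (€1,194,000 − €816,000) = €85,000 − €75,600 = €9,400
  Base: €1,194,000 − €9,400 = €1,184,600
  €1,184,600 × 17% = €201,382

Standard income tax:
  €321,000 × 9% = €28,890
  €272,000 × 20% = €54,400
  €241,000 × 34% = €81,940
  → €165,230

€201,382 > €165,230, so the alternative minimum tax is the binding amount.

€201,382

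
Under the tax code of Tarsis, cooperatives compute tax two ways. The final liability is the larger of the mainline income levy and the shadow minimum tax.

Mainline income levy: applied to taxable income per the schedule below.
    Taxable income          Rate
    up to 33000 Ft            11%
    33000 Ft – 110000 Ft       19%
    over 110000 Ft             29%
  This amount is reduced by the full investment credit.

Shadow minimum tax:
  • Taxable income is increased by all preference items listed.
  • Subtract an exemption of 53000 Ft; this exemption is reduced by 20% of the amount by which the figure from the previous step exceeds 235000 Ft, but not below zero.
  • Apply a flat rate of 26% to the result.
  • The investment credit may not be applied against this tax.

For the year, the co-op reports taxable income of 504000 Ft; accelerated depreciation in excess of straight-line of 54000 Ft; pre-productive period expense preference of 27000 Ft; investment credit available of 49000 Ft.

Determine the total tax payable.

Mainline income levy:
  33000 Ft × 11% = 3630 Ft
  77000 Ft × 19% = 14630 Ft
  394000 Ft × 29% = 114260 Ft
  → 132520 Ft
  Less investment credit 49000 Ft → 83520 Ft

Shadow minimum tax:
  Adjusted income: 504000 Ft + 54000 Ft + 27000 Ft = 585000 Ft
  Exemption: 20% × (585000 Ft − 235000 Ft) = 70000 Ft ≥ 53000 Ft, so the exemption is fully phased out
  Base: 585000 Ft − 0 Ft = 585000 Ft
  585000 Ft × 26% = 152100 Ft

152100 Ft > 83520 Ft, so the shadow minimum tax is the binding amount.

152100 Ft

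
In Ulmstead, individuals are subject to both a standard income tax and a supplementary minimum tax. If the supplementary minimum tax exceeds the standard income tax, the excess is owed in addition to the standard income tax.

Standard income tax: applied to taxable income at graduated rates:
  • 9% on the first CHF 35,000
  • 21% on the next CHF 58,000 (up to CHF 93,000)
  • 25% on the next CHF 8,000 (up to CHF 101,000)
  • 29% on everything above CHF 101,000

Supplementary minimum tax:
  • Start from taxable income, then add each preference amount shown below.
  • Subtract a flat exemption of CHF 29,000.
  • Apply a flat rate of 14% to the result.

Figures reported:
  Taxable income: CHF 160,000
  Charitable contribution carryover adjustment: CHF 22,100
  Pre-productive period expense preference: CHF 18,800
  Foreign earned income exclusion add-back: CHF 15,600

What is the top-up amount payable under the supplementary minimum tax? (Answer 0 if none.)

Supplementary minimum tax:
  Adjusted income: CHF 160,000 + CHF 22,100 + CHF 18,800 + CHF 15,600 = CHF 216,500
  Less exemption CHF 29,000 → base CHF 187,500
  CHF 187,500 × 14% = CHF 26,250

Standard income tax:
  CHF 35,000 × 9% = CHF 3,150
  CHF 58,000 × 21% = CHF 12,180
  CHF 8,000 × 25% = CHF 2,000
  CHF 59,000 × 29% = CHF 17,110
  → CHF 34,440

CHF 26,250 ≤ CHF 34,440, so no add-on is due.

CHF 0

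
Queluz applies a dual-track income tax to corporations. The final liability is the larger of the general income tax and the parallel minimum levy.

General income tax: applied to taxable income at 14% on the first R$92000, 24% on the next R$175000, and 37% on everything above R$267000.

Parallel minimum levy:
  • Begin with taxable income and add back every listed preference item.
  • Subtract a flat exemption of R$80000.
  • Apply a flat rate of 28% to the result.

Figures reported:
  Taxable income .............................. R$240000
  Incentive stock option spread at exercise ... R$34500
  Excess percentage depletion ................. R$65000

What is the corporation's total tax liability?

R$72660

General income tax:
  R$92000 × 14% = R$12880
  R$148000 × 24% = R$35520
  → R$48400

Parallel minimum levy:
  Adjusted income: R$240000 + R$34500 + R$65000 = R$339500
  Less exemption R$80000 → base R$259500
  R$259500 × 28% = R$72660

R$72660 > R$48400, so the parallel minimum levy is the binding amount.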